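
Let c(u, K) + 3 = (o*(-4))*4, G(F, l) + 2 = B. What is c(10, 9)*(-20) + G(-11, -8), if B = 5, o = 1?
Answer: 383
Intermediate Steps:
G(F, l) = 3 (G(F, l) = -2 + 5 = 3)
c(u, K) = -19 (c(u, K) = -3 + (1*(-4))*4 = -3 - 4*4 = -3 - 16 = -19)
c(10, 9)*(-20) + G(-11, -8) = -19*(-20) + 3 = 380 + 3 = 383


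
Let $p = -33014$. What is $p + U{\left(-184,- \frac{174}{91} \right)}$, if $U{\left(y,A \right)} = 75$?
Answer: $-32939$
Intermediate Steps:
$p + U{\left(-184,- \frac{174}{91} \right)} = -33014 + 75 = -32939$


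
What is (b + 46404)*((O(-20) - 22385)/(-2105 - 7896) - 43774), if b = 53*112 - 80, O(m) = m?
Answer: -22877409143940/10001 ≈ -2.2875e+9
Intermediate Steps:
b = 5856 (b = 5936 - 80 = 5856)
(b + 46404)*((O(-20) - 22385)/(-2105 - 7896) - 43774) = (5856 + 46404)*((-20 - 22385)/(-2105 - 7896) - 43774) = 52260*(-22405/(-10001) - 43774) = 52260*(-22405*(-1/10001) - 43774) = 52260*(22405/10001 - 43774) = 52260*(-437761369/10001) = -22877409143940/10001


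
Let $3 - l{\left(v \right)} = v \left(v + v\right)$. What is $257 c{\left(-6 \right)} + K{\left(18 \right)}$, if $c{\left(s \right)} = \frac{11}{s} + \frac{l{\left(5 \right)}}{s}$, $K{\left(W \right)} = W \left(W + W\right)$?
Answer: $2190$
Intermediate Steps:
$l{\left(v \right)} = 3 - 2 v^{2}$ ($l{\left(v \right)} = 3 - v \left(v + v\right) = 3 - v 2 v = 3 - 2 v^{2}$)
$K{\left(W \right)} = 2 W^{2}$ ($K{\left(W \right)} = W 2 W = 2 W^{2}$)
$c{\left(s \right)} = - \frac{36}{s}$ ($c{\left(s \right)} = \frac{11}{s} + \frac{3 - 2 \cdot 5^{2}}{s} = \frac{11}{s} + \frac{3 - 50}{s} = \frac{11}{s} - \frac{47}{s} = - \frac{36}{s}$)
$257 c{\left(-6 \right)} + K{\left(18 \right)} = 257 \left(- \frac{36}{-6}\right) + 2 \cdot 18^{2} = 257 \left(\left(-36\right) \left(- \frac{1}{6}\right)\right) + 2 \cdot 324 = 257 \cdot 6 + 648 = 1542 + 648 = 2190$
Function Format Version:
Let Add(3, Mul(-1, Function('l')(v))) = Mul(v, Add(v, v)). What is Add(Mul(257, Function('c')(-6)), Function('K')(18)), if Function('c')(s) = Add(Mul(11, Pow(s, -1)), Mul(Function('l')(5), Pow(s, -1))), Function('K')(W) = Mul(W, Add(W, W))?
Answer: 2190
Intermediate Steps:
Function('l')(v) = Add(3, Mul(-2, Pow(v, 2))) (Function('l')(v) = Add(3, Mul(-1, Mul(v, Add(v, v)))) = Add(3, Mul(-1, Mul(v, Mul(2, v)))) = Add(3, Mul(-1, Mul(2, Pow(v, 2)))) = Add(3, Mul(-2, Pow(v, 2))))
Function('K')(W) = Mul(2, Pow(W, 2)) (Function('K')(W) = Mul(W, Mul(2, W)) = Mul(2, Pow(W, 2)))
Function('c')(s) = Mul(-36, Pow(s, -1)) (Function('c')(s) = Add(Mul(11, Pow(s, -1)), Mul(Add(3, Mul(-2, Pow(5, 2))), Pow(s, -1))) = Add(Mul(11, Pow(s, -1)), Mul(Add(3, Mul(-2, 25)), Pow(s, -1))) = Add(Mul(11, Pow(s, -1)), Mul(Add(3, -50), Pow(s, -1))) = Add(Mul(11, Pow(s, -1)), Mul(-47, Pow(s, -1))) = Mul(-36, Pow(s, -1)))
Add(Mul(257, Function('c')(-6)), Function('K')(18)) = Add(Mul(257, Mul(-36, Pow(-6, -1))), Mul(2, Pow(18, 2))) = Add(Mul(257, Mul(-36, Rational(-1, 6))), Mul(2, 324)) = Add(Mul(257, 6), 648) = Add(1542, 648) = 2190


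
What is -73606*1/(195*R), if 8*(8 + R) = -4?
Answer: 11324/255 ≈ 44.408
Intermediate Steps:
R = -17/2 (R = -8 + (1/8)*(-4) = -8 - 1/2 = -17/2 ≈ -8.5000)
-73606*1/(195*R) = -73606/(-13*(-17/2)*(-15)) = -73606/((221/2)*(-15)) = -73606/(-3315/2) = -73606*(-2/3315) = 11324/255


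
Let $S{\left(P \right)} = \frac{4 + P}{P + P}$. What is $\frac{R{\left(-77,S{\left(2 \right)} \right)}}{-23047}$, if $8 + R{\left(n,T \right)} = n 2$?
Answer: $\frac{162}{23047} \approx 0.0070291$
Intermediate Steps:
$S{\left(P \right)} = \frac{4 + P}{2 P}$
$R{\left(n,T \right)} = -8 + 2 n$ ($R{\left(n,T \right)} = -8 + n 2 = -8 + 2 n$)
$\frac{R{\left(-77,S{\left(2 \right)} \right)}}{-23047} = \frac{-8 + 2 \left(-77\right)}{-23047} = \left(-8 - 154\right) \left(- \frac{1}{23047}\right) = \left(-162\right) \left(- \frac{1}{23047}\right) = \frac{162}{23047}$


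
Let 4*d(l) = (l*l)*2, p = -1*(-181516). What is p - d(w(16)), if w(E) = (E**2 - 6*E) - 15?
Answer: 342007/2 ≈ 1.7100e+5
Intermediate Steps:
p = 181516
w(E) = -15 + E**2 - 6*E
d(l) = l**2/2 (d(l) = ((l*l)*2)/4 = (l**2*2)/4 = (2*l**2)/4 = l**2/2)
p - d(w(16)) = 181516 - (-15 + 16**2 - 6*16)**2/2 = 181516 - (-15 + 256 - 96)**2/2 = 181516 - 145**2/2 = 181516 - 21025/2 = 342007/2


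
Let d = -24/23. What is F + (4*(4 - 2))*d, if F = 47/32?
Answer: -5063/736 ≈ -6.8791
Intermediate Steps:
F = 47/32 (F = 47*(1/32) = 47/32 ≈ 1.4688)
d = -24/23 (d = -24*1/23 = -24/23 ≈ -1.0435)
F + (4*(4 - 2))*d = 47/32 + (4*(4 - 2))*(-24/23) = 47/32 + (4*2)*(-24/23) = 47/32 + 8*(-24/23) = 47/32 - 192/23 = -5063/736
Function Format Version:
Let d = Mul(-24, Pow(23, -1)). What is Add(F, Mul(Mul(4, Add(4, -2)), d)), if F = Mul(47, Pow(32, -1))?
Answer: Rational(-5063, 736) ≈ -6.8791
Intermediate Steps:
F = Rational(47, 32) (F = Mul(47, Rational(1, 32)) = Rational(47, 32) ≈ 1.4688)
d = Rational(-24, 23) (d = Mul(-24, Rational(1, 23)) = Rational(-24, 23) ≈ -1.0435)
Add(F, Mul(Mul(4, Add(4, -2)), d)) = Add(Rational(47, 32), Mul(Mul(4, Add(4, -2)), Rational(-24, 23))) = Add(Rational(47, 32), Mul(Mul(4, 2), Rational(-24, 23))) = Add(Rational(47, 32), Mul(8, Rational(-24, 23))) = Add(Rational(47, 32), Rational(-192, 23)) = Rational(-5063, 736)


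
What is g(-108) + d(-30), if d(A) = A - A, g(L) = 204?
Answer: 204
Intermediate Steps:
d(A) = 0
g(-108) + d(-30) = 204 + 0 = 204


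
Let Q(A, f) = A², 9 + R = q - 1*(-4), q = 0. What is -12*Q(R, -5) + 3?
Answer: -297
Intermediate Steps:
R = -5 (R = -9 + (0 - 1*(-4)) = -9 + (0 + 4) = -9 + 4 = -5)
-12*Q(R, -5) + 3 = -12*(-5)² + 3 = -12*25 + 3 = -300 + 3 = -297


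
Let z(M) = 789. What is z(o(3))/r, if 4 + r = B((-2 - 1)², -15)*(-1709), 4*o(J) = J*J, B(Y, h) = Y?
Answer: -789/15385 ≈ -0.051284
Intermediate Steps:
o(J) = J²/4 (o(J) = (J*J)/4 = J²/4)
r = -15385 (r = -4 + (-2 - 1)²*(-1709) = -4 + (-3)²*(-1709) = -4 + 9*(-1709) = -4 - 15381 = -15385)
z(o(3))/r = 789/(-15385) = 789*(-1/15385) = -789/15385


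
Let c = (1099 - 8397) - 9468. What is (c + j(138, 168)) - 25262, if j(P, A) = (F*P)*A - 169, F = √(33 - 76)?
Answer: -42197 + 23184*I*√43 ≈ -42197.0 + 1.5203e+5*I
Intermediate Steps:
F = I*√43 (F = √(-43) = I*√43 ≈ 6.5574*I)
c = -16766 (c = -7298 - 9468 = -16766)
j(P, A) = -169 + I*A*P*√43 (j(P, A) = ((I*√43)*P)*A - 169 = (I*P*√43)*A - 169 = I*A*P*√43 - 169 = -169 + I*A*P*√43)
(c + j(138, 168)) - 25262 = (-16766 + (-169 + I*168*138*√43)) - 25262 = (-16766 + (-169 + 23184*I*√43)) - 25262 = (-16935 + 23184*I*√43) - 25262 = -42197 + 23184*I*√43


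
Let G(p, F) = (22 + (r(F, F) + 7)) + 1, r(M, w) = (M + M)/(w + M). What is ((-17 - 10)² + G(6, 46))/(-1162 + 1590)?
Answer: 190/107 ≈ 1.7757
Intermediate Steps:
r(M, w) = 2*M/(M + w) (r(M, w) = (2*M)/(M + w) = 2*M/(M + w))
G(p, F) = 31 (G(p, F) = (22 + (2*F/(F + F) + 7)) + 1 = (22 + (2*F/((2*F)) + 7)) + 1 = (22 + (2*F*(1/(2*F)) + 7)) + 1 = (22 + (1 + 7)) + 1 = (22 + 8) + 1 = 30 + 1 = 31)
((-17 - 10)² + G(6, 46))/(-1162 + 1590) = ((-17 - 10)² + 31)/(-1162 + 1590) = ((-27)² + 31)/428 = (729 + 31)*(1/428) = 760*(1/428) = 190/107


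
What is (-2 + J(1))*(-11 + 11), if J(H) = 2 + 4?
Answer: 0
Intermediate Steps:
J(H) = 6
(-2 + J(1))*(-11 + 11) = (-2 + 6)*(-11 + 11) = 4*0 = 0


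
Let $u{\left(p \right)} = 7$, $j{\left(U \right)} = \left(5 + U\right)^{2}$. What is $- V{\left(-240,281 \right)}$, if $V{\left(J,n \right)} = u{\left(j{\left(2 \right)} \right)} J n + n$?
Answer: $471799$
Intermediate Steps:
$V{\left(J,n \right)} = n + 7 J n$ ($V{\left(J,n \right)} = 7 J n + n = n + 7 J n$)
$- V{\left(-240,281 \right)} = - 281 \left(1 + 7 \left(-240\right)\right) = - 281 \left(1 - 1680\right) = - 281 \left(-1679\right) = \left(-1\right) \left(-471799\right) = 471799$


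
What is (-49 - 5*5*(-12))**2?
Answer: 63001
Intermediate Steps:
(-49 - 5*5*(-12))**2 = (-49 - 25*(-12))**2 = (-49 + 300)**2 = 251**2 = 63001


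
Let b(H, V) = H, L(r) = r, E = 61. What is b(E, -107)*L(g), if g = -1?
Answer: -61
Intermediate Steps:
b(E, -107)*L(g) = 61*(-1) = -61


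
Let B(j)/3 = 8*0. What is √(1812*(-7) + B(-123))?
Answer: 2*I*√3171 ≈ 112.62*I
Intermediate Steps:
B(j) = 0 (B(j) = 3*(8*0) = 3*0 = 0)
√(1812*(-7) + B(-123)) = √(1812*(-7) + 0) = √(-12684 + 0) = √(-12684) = 2*I*√3171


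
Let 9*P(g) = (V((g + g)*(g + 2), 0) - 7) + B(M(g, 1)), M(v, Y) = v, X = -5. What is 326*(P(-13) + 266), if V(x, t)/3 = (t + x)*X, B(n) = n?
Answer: -624616/9 ≈ -69402.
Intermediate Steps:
V(x, t) = -15*t - 15*x (V(x, t) = 3*((t + x)*(-5)) = 3*(-5*t - 5*x) = -15*t - 15*x)
P(g) = -7/9 + g/9 - 10*g*(2 + g)/3 (P(g) = (((-15*0 - 15*(g + g)*(g + 2)) - 7) + g)/9 = (((0 - 15*2*g*(2 + g)) - 7) + g)/9 = (((0 - 30*g*(2 + g)) - 7) + g)/9 = ((-30*g*(2 + g) - 7) + g)/9 = ((-7 - 30*g*(2 + g)) + g)/9 = (-7 + g - 30*g*(2 + g))/9 = -7/9 + g/9 - 10*g*(2 + g)/3)
326*(P(-13) + 266) = 326*((-7/9 + (⅑)*(-13) - 10/3*(-13)*(2 - 13)) + 266) = 326*((-7/9 - 13/9 - 10/3*(-13)*(-11)) + 266) = 326*((-7/9 - 13/9 - 1430/3) + 266) = 326*(-4310/9 + 266) = 326*(-1916/9) = -624616/9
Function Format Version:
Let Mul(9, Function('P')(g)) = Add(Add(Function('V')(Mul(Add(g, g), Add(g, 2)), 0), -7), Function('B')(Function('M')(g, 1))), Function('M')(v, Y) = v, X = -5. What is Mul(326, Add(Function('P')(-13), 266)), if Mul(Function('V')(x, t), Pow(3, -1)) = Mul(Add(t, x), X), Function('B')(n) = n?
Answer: Rational(-624616, 9) ≈ -69402.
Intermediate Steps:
Function('V')(x, t) = Add(Mul(-15, t), Mul(-15, x)) (Function('V')(x, t) = Mul(3, Mul(Add(t, x), -5)) = Mul(3, Add(Mul(-5, t), Mul(-5, x))) = Add(Mul(-15, t), Mul(-15, x)))
Function('P')(g) = Add(Rational(-7, 9), Mul(Rational(1, 9), g), Mul(Rational(-10, 3), g, Add(2, g))) (Function('P')(g) = Mul(Rational(1, 9), Add(Add(Add(Mul(-15, 0), Mul(-15, Mul(Add(g, g), Add(g, 2)))), -7), g)) = Mul(Rational(1, 9), Add(Add(Add(0, Mul(-15, Mul(Mul(2, g), Add(2, g)))), -7), g)) = Mul(Rational(1, 9), Add(Add(Add(0, Mul(-15, Mul(2, g, Add(2, g)))), -7), g)) = Mul(Rational(1, 9), Add(Add(Add(0, Mul(-30, g, Add(2, g))), -7), g)) = Mul(Rational(1, 9), Add(Add(Mul(-30, g, Add(2, g)), -7), g)) = Mul(Rational(1, 9), Add(Add(-7, Mul(-30, g, Add(2, g))), g)) = Mul(Rational(1, 9), Add(-7, g, Mul(-30, g, Add(2, g)))) = Add(Rational(-7, 9), Mul(Rational(1, 9), g), Mul(Rational(-10, 3), g, Add(2, g))))
Mul(326, Add(Function('P')(-13), 266)) = Mul(326, Add(Add(Rational(-7, 9), Mul(Rational(1, 9), -13), Mul(Rational(-10, 3), -13, Add(2, -13))), 266)) = Mul(326, Add(Add(Rational(-7, 9), Rational(-13, 9), Mul(Rational(-10, 3), -13, -11)), 266)) = Mul(326, Add(Add(Rational(-7, 9), Rational(-13, 9), Rational(-1430, 3)), 266)) = Mul(326, Add(Rational(-4310, 9), 266)) = Mul(326, Rational(-1916, 9)) = Rational(-624616, 9)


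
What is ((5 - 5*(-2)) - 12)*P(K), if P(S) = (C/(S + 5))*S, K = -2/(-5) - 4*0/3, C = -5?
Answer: -10/9 ≈ -1.1111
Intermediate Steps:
K = 2/5 (K = -2*(-1/5) + 0*(1/3) = 2/5 + 0 = 2/5 ≈ 0.40000)
P(S) = -5*S/(5 + S) (P(S) = (-5/(S + 5))*S = (-5/(5 + S))*S = -5*S/(5 + S))
((5 - 5*(-2)) - 12)*P(K) = ((5 - 5*(-2)) - 12)*(-5*2/5/(5 + 2/5)) = ((5 + 10) - 12)*(-5*2/5/27/5) = (15 - 12)*(-5*2/5*5/27) = 3*(-10/27) = -10/9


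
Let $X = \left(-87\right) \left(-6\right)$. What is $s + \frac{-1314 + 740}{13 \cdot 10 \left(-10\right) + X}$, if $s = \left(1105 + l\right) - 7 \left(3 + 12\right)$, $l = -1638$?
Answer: $- \frac{247895}{389} \approx -637.26$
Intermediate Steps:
$X = 522$
$s = -638$ ($s = \left(1105 - 1638\right) - 7 \left(3 + 12\right) = -533 - 105 = -638$)
$s + \frac{-1314 + 740}{13 \cdot 10 \left(-10\right) + X} = -638 + \frac{-1314 + 740}{13 \cdot 10 \left(-10\right) + 522} = -638 - \frac{574}{130 \left(-10\right) + 522} = -638 - \frac{574}{-1300 + 522} = -638 - \frac{574}{-778} = -638 - - \frac{287}{389} = -638 + \frac{287}{389} = - \frac{247895}{389}$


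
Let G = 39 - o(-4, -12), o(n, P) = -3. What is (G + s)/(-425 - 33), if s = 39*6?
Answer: -138/229 ≈ -0.60262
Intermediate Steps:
s = 234
G = 42 (G = 39 - 1*(-3) = 39 + 3 = 42)
(G + s)/(-425 - 33) = (42 + 234)/(-425 - 33) = 276/(-458) = 276*(-1/458) = -138/229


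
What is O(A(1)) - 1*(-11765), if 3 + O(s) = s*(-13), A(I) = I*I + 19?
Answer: 11502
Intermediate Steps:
A(I) = 19 + I² (A(I) = I² + 19 = 19 + I²)
O(s) = -3 - 13*s (O(s) = -3 + s*(-13) = -3 - 13*s)
O(A(1)) - 1*(-11765) = (-3 - 13*(19 + 1²)) - 1*(-11765) = (-3 - 13*(19 + 1)) + 11765 = (-3 - 13*20) + 11765 = (-3 - 260) + 11765 = -263 + 11765 = 11502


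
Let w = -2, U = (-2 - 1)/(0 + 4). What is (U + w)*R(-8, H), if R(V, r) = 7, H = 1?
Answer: -77/4 ≈ -19.250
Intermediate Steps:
U = -3/4 ≈ -0.75000
(U + w)*R(-8, H) = (-3/4 - 2)*7 = -11/4*7 = -77/4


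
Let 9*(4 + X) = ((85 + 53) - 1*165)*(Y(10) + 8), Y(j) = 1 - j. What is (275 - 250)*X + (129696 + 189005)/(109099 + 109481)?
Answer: -5145799/218580 ≈ -23.542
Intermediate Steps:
X = -1 (X = -4 + (((85 + 53) - 1*165)*((1 - 1*10) + 8))/9 = -4 + ((138 - 165)*((1 - 10) + 8))/9 = -4 + (-27*(-9 + 8))/9 = -4 + (-27*(-1))/9 = -4 + (⅑)*27 = -4 + 3 = -1)
(275 - 250)*X + (129696 + 189005)/(109099 + 109481) = (275 - 250)*(-1) + (129696 + 189005)/(109099 + 109481) = 25*(-1) + 318701/218580 = -25 + 318701*(1/218580) = -25 + 318701/218580 = -5145799/218580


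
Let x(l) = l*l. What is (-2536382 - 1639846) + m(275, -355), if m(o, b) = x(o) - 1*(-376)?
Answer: -4100227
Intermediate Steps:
x(l) = l²
m(o, b) = 376 + o² (m(o, b) = o² - 1*(-376) = o² + 376 = 376 + o²)
(-2536382 - 1639846) + m(275, -355) = (-2536382 - 1639846) + (376 + 275²) = -4176228 + (376 + 75625) = -4176228 + 76001 = -4100227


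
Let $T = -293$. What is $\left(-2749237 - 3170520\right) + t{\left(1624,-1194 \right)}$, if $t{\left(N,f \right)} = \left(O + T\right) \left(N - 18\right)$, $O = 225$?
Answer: $-6028965$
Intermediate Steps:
$t{\left(N,f \right)} = 1224 - 68 N$ ($t{\left(N,f \right)} = \left(225 - 293\right) \left(N - 18\right) = - 68 \left(-18 + N\right) = 1224 - 68 N$)
$\left(-2749237 - 3170520\right) + t{\left(1624,-1194 \right)} = \left(-2749237 - 3170520\right) + \left(1224 - 110432\right) = -5919757 + \left(1224 - 110432\right) = -5919757 - 109208 = -6028965$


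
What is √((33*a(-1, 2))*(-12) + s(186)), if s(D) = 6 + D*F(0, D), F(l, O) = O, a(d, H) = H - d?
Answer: √33414 ≈ 182.79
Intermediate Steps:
s(D) = 6 + D² (s(D) = 6 + D*D = 6 + D²)
√((33*a(-1, 2))*(-12) + s(186)) = √((33*(2 - 1*(-1)))*(-12) + (6 + 186²)) = √((33*(2 + 1))*(-12) + (6 + 34596)) = √((33*3)*(-12) + 34602) = √(99*(-12) + 34602) = √(-1188 + 34602) = √33414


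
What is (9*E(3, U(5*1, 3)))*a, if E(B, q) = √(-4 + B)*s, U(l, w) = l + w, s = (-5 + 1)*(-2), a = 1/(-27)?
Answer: -8*I/3 ≈ -2.6667*I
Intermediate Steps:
a = -1/27 ≈ -0.037037
s = 8 (s = -4*(-2) = 8)
E(B, q) = 8*√(-4 + B) (E(B, q) = √(-4 + B)*8 = 8*√(-4 + B))
(9*E(3, U(5*1, 3)))*a = (9*(8*√(-4 + 3)))*(-1/27) = (9*(8*√(-1)))*(-1/27) = (9*(8*I))*(-1/27) = (72*I)*(-1/27) = -8*I/3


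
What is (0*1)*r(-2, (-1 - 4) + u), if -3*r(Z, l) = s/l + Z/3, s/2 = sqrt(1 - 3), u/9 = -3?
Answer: 0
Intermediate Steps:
u = -27 (u = 9*(-3) = -27)
s = 2*I*sqrt(2) (s = 2*sqrt(1 - 3) = 2*sqrt(-2) = 2*(I*sqrt(2)) = 2*I*sqrt(2) ≈ 2.8284*I)
r(Z, l) = -Z/9 - 2*I*sqrt(2)/(3*l) (r(Z, l) = -((2*I*sqrt(2))/l + Z/3)/3 = -(2*I*sqrt(2)/l + Z*(1/3))/3 = -(2*I*sqrt(2)/l + Z/3)/3 = -(Z/3 + 2*I*sqrt(2)/l)/3 = -Z/9 - 2*I*sqrt(2)/(3*l))
(0*1)*r(-2, (-1 - 4) + u) = (0*1)*((-1*(-2)*((-1 - 4) - 27) - 6*I*sqrt(2))/(9*((-1 - 4) - 27))) = 0*((-1*(-2)*(-5 - 27) - 6*I*sqrt(2))/(9*(-5 - 27))) = 0*((1/9)*(-1*(-2)*(-32) - 6*I*sqrt(2))/(-32)) = 0*((1/9)*(-1/32)*(-64 - 6*I*sqrt(2))) = 0*(2/9 + I*sqrt(2)/48) = 0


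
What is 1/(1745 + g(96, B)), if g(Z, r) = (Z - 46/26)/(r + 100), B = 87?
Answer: 2431/4243320 ≈ 0.00057290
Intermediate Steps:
g(Z, r) = (-23/13 + Z)/(100 + r) (g(Z, r) = (Z - 46*1/26)/(100 + r) = (Z - 23/13)/(100 + r) = (-23/13 + Z)/(100 + r))
1/(1745 + g(96, B)) = 1/(1745 + (-23/13 + 96)/(100 + 87)) = 1/(1745 + (1225/13)/187) = 1/(1745 + (1/187)*(1225/13)) = 1/(1745 + 1225/2431) = 1/(4243320/2431) = 2431/4243320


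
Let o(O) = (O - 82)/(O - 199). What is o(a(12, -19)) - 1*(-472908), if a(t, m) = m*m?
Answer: 8512375/18 ≈ 4.7291e+5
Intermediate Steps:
a(t, m) = m²
o(O) = (-82 + O)/(-199 + O)
o(a(12, -19)) - 1*(-472908) = (-82 + (-19)²)/(-199 + (-19)²) - 1*(-472908) = (-82 + 361)/(-199 + 361) + 472908 = 279/162 + 472908 = (1/162)*279 + 472908 = 31/18 + 472908 = 8512375/18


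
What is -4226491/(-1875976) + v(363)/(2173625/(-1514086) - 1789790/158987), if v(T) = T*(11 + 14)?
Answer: -272347951078078006749/382133071991636296 ≈ -712.70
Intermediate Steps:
v(T) = 25*T (v(T) = T*25 = 25*T)
-4226491/(-1875976) + v(363)/(2173625/(-1514086) - 1789790/158987) = -4226491/(-1875976) + (25*363)/(2173625/(-1514086) - 1789790/158987) = -4226491*(-1/1875976) + 9075/(2173625*(-1/1514086) - 1789790*1/158987) = 4226491/1875976 + 9075/(-2173625/1514086 - 1789790/158987) = 4226491/1875976 + 9075/(-3055474099815/240719990882) = 4226491/1875976 + 9075*(-240719990882/3055474099815) = 4226491/1875976 - 145635594483610/203698273321 = -272347951078078006749/382133071991636296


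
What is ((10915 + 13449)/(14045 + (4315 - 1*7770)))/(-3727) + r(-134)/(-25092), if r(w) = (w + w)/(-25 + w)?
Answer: -4490873743/6561097844085 ≈ -0.00068447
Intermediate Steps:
r(w) = 2*w/(-25 + w) (r(w) = (2*w)/(-25 + w) = 2*w/(-25 + w))
((10915 + 13449)/(14045 + (4315 - 1*7770)))/(-3727) + r(-134)/(-25092) = ((10915 + 13449)/(14045 + (4315 - 1*7770)))/(-3727) + (2*(-134)/(-25 - 134))/(-25092) = (24364/(14045 + (4315 - 7770)))*(-1/3727) + (2*(-134)/(-159))*(-1/25092) = (24364/(14045 - 3455))*(-1/3727) + (2*(-134)*(-1/159))*(-1/25092) = (24364/10590)*(-1/3727) + (268/159)*(-1/25092) = (24364*(1/10590))*(-1/3727) - 67/997407 = (12182/5295)*(-1/3727) - 67/997407 = -12182/19734465 - 67/997407 = -4490873743/6561097844085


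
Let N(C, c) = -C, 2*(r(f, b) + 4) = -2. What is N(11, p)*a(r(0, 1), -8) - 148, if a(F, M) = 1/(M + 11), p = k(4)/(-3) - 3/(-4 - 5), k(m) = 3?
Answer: -455/3 ≈ -151.67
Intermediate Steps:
r(f, b) = -5 (r(f, b) = -4 + (½)*(-2) = -4 - 1 = -5)
p = -⅔ (p = 3/(-3) - 3/(-4 - 5) = 3*(-⅓) - 3/(-9) = -1 - 3*(-⅑) = -1 + ⅓ = -⅔ ≈ -0.66667)
a(F, M) = 1/(11 + M)
N(11, p)*a(r(0, 1), -8) - 148 = (-1*11)/(11 - 8) - 148 = -11/3 - 148 = -455/3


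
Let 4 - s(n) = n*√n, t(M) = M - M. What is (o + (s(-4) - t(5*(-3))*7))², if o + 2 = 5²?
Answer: 665 + 432*I ≈ 665.0 + 432.0*I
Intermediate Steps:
t(M) = 0
o = 23 (o = -2 + 5² = -2 + 25 = 23)
s(n) = 4 - n^(3/2) (s(n) = 4 - n*√n = 4 - n^(3/2))
(o + (s(-4) - t(5*(-3))*7))² = (23 + ((4 - (-4)^(3/2)) - 0*7))² = (23 + ((4 - (-8)*I) - 1*0))² = (23 + ((4 + 8*I) + 0))² = (23 + (4 + 8*I))² = (27 + 8*I)²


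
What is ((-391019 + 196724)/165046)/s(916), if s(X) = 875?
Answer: -38859/28883050 ≈ -0.0013454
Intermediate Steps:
((-391019 + 196724)/165046)/s(916) = ((-391019 + 196724)/165046)/875 = -194295*1/165046*(1/875) = -194295/165046*1/875 = -38859/28883050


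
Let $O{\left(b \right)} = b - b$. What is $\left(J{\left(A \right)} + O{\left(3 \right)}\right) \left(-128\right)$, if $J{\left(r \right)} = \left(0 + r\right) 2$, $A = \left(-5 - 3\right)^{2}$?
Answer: $-16384$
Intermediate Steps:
$O{\left(b \right)} = 0$
$A = 64$ ($A = \left(-8\right)^{2} = 64$)
$J{\left(r \right)} = 2 r$ ($J{\left(r \right)} = r 2 = 2 r$)
$\left(J{\left(A \right)} + O{\left(3 \right)}\right) \left(-128\right) = \left(2 \cdot 64 + 0\right) \left(-128\right) = \left(128 + 0\right) \left(-128\right) = 128 \left(-128\right) = -16384$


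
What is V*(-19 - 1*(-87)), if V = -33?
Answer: -2244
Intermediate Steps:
V*(-19 - 1*(-87)) = -33*(-19 - 1*(-87)) = -33*(-19 + 87) = -33*68 = -2244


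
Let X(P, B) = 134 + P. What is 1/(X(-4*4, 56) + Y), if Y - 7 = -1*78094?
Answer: -1/77969 ≈ -1.2826e-5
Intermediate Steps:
Y = -78087 (Y = 7 - 1*78094 = 7 - 78094 = -78087)
1/(X(-4*4, 56) + Y) = 1/((134 - 4*4) - 78087) = 1/((134 - 16) - 78087) = 1/(118 - 78087) = 1/(-77969) = -1/77969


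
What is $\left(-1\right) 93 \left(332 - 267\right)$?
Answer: $-6045$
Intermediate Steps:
$\left(-1\right) 93 \left(332 - 267\right) = \left(-93\right) 65 = -6045$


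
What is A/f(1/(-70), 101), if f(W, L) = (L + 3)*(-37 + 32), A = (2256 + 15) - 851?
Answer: -71/26 ≈ -2.7308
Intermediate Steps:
A = 1420 (A = 2271 - 851 = 1420)
f(W, L) = -15 - 5*L (f(W, L) = (3 + L)*(-5) = -15 - 5*L)
A/f(1/(-70), 101) = 1420/(-15 - 5*101) = 1420/(-15 - 505) = 1420/(-520) = 1420*(-1/520) = -71/26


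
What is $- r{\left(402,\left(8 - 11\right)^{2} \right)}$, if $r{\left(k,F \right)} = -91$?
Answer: $91$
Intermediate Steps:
$- r{\left(402,\left(8 - 11\right)^{2} \right)} = \left(-1\right) \left(-91\right) = 91$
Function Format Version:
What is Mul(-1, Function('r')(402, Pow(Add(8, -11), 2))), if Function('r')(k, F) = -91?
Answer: 91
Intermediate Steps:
Mul(-1, Function('r')(402, Pow(Add(8, -11), 2))) = Mul(-1, -91) = 91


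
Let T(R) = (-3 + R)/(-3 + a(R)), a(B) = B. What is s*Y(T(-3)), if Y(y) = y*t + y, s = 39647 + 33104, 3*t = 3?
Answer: 145502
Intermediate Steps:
t = 1 (t = (⅓)*3 = 1)
T(R) = 1 (T(R) = (-3 + R)/(-3 + R) = 1)
s = 72751
Y(y) = 2*y (Y(y) = y*1 + y = y + y = 2*y)
s*Y(T(-3)) = 72751*(2*1) = 72751*2 = 145502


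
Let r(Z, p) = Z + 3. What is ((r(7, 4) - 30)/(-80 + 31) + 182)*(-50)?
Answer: -446900/49 ≈ -9120.4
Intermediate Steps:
r(Z, p) = 3 + Z
((r(7, 4) - 30)/(-80 + 31) + 182)*(-50) = (((3 + 7) - 30)/(-80 + 31) + 182)*(-50) = ((10 - 30)/(-49) + 182)*(-50) = (-20*(-1/49) + 182)*(-50) = (20/49 + 182)*(-50) = (8938/49)*(-50) = -446900/49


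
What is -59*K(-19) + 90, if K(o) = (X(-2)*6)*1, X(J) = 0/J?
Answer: 90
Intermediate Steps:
X(J) = 0
K(o) = 0 (K(o) = (0*6)*1 = 0*1 = 0)
-59*K(-19) + 90 = -59*0 + 90 = 0 + 90 = 90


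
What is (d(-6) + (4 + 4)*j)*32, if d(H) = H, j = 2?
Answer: 320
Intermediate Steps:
(d(-6) + (4 + 4)*j)*32 = (-6 + (4 + 4)*2)*32 = (-6 + 8*2)*32 = (-6 + 16)*32 = 10*32 = 320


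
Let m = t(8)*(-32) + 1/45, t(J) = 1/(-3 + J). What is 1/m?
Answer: -45/287 ≈ -0.15679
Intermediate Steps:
m = -287/45 (m = -32/(-3 + 8) + 1/45 = -32/5 + 1/45 = -287/45 ≈ -6.3778)
1/m = 1/(-287/45) = -45/287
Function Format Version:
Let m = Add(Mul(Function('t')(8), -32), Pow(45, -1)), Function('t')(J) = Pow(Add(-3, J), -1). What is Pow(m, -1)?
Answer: Rational(-45, 287) ≈ -0.15679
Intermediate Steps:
m = Rational(-287, 45) (m = Add(Mul(Pow(Add(-3, 8), -1), -32), Pow(45, -1)) = Add(Mul(Pow(5, -1), -32), Rational(1, 45)) = Add(Mul(Rational(1, 5), -32), Rational(1, 45)) = Add(Rational(-32, 5), Rational(1, 45)) = Rational(-287, 45) ≈ -6.3778)
Pow(m, -1) = Pow(Rational(-287, 45), -1) = Rational(-45, 287)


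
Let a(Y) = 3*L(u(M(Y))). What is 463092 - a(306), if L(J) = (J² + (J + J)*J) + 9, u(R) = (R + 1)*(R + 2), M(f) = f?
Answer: -80467071159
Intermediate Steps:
u(R) = (1 + R)*(2 + R)
L(J) = 9 + 3*J² (L(J) = (J² + (2*J)*J) + 9 = (J² + 2*J²) + 9 = 3*J² + 9 = 9 + 3*J²)
a(Y) = 27 + 9*(2 + Y² + 3*Y)² (a(Y) = 3*(9 + 3*(2 + Y² + 3*Y)²) = 27 + 9*(2 + Y² + 3*Y)²)
463092 - a(306) = 463092 - (27 + 9*(2 + 306² + 3*306)²) = 463092 - (27 + 9*(2 + 93636 + 918)²) = 463092 - (27 + 9*94556²) = 463092 - (27 + 9*8940837136) = 463092 - (27 + 80467534224) = 463092 - 1*80467534251 = 463092 - 80467534251 = -80467071159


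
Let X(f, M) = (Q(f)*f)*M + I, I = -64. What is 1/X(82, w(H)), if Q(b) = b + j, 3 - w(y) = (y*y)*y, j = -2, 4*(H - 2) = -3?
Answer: 2/13607 ≈ 0.00014698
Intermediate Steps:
H = 5/4 (H = 2 + (¼)*(-3) = 2 - ¾ = 5/4 ≈ 1.2500)
w(y) = 3 - y³ (w(y) = 3 - y*y*y = 3 - y²*y = 3 - y³)
Q(b) = -2 + b (Q(b) = b - 2 = -2 + b)
X(f, M) = -64 + M*f*(-2 + f) (X(f, M) = ((-2 + f)*f)*M - 64 = (f*(-2 + f))*M - 64 = M*f*(-2 + f) - 64 = -64 + M*f*(-2 + f))
1/X(82, w(H)) = 1/(-64 + (3 - (5/4)³)*82*(-2 + 82)) = 1/(-64 + (3 - 1*125/64)*82*80) = 1/(-64 + (3 - 125/64)*82*80) = 1/(-64 + (67/64)*82*80) = 1/(-64 + 13735/2) = 1/(13607/2) = 2/13607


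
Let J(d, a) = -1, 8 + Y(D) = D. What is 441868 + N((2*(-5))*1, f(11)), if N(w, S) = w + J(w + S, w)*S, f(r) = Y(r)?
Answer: 441855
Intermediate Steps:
Y(D) = -8 + D
f(r) = -8 + r
N(w, S) = w - S
441868 + N((2*(-5))*1, f(11)) = 441868 + ((2*(-5))*1 - (-8 + 11)) = 441868 + (-10*1 - 1*3) = 441868 + (-10 - 3) = 441868 - 13 = 441855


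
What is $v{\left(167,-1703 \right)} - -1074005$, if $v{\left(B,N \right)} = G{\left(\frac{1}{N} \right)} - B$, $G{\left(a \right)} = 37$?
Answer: $1073875$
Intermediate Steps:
$v{\left(B,N \right)} = 37 - B$
$v{\left(167,-1703 \right)} - -1074005 = \left(37 - 167\right) - -1074005 = \left(37 - 167\right) + 1074005 = -130 + 1074005 = 1073875$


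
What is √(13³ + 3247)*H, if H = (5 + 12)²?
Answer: 578*√1361 ≈ 21323.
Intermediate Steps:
H = 289 (H = 17² = 289)
√(13³ + 3247)*H = √(13³ + 3247)*289 = √(2197 + 3247)*289 = √5444*289 = (2*√1361)*289 = 578*√1361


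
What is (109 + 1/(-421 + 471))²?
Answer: 29713401/2500 ≈ 11885.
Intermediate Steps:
(109 + 1/(-421 + 471))² = (109 + 1/50)² = (5451/50)² = 29713401/2500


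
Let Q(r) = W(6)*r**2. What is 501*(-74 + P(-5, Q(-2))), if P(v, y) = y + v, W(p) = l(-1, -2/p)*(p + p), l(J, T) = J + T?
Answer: -71643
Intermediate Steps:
W(p) = 2*p*(-1 - 2/p) (W(p) = (-1 - 2/p)*(p + p) = (-1 - 2/p)*(2*p) = 2*p*(-1 - 2/p))
Q(r) = -16*r**2 (Q(r) = (-4 - 2*6)*r**2 = (-4 - 12)*r**2 = -16*r**2)
P(v, y) = v + y
501*(-74 + P(-5, Q(-2))) = 501*(-74 + (-5 - 16*(-2)**2)) = 501*(-74 + (-5 - 16*4)) = 501*(-74 + (-5 - 64)) = 501*(-74 - 69) = 501*(-143) = -71643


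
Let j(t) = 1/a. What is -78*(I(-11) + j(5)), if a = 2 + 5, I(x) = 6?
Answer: -3354/7 ≈ -479.14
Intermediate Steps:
a = 7
j(t) = 1/7
-78*(I(-11) + j(5)) = -78*(6 + 1/7) = -78*43/7 = -3354/7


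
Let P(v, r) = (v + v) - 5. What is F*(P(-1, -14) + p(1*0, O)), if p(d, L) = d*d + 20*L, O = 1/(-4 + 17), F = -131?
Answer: 9301/13 ≈ 715.46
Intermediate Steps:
P(v, r) = -5 + 2*v (P(v, r) = 2*v - 5 = -5 + 2*v)
O = 1/13 ≈ 0.076923
p(d, L) = d² + 20*L
F*(P(-1, -14) + p(1*0, O)) = -131*((-5 + 2*(-1)) + ((1*0)² + 20*(1/13))) = -131*((-5 - 2) + (0² + 20/13)) = -131*(-7 + (0 + 20/13)) = -131*(-7 + 20/13) = -131*(-71/13) = 9301/13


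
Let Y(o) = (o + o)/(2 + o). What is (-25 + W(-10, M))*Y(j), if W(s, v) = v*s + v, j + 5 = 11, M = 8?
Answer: -291/2 ≈ -145.50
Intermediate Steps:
j = 6 (j = -5 + 11 = 6)
Y(o) = 2*o/(2 + o) (Y(o) = (2*o)/(2 + o) = 2*o/(2 + o))
W(s, v) = v + s*v (W(s, v) = s*v + v = v + s*v)
(-25 + W(-10, M))*Y(j) = (-25 + 8*(1 - 10))*(2*6/(2 + 6)) = (-25 + 8*(-9))*(2*6/8) = (-25 - 72)*(2*6*(1/8)) = -97*3/2 = -291/2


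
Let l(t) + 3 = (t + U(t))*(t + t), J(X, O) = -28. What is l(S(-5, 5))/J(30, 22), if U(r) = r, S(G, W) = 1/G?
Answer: 71/700 ≈ 0.10143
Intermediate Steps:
l(t) = -3 + 4*t² (l(t) = -3 + (t + t)*(t + t) = -3 + (2*t)*(2*t) = -3 + 4*t²)
l(S(-5, 5))/J(30, 22) = (-3 + 4*(1/(-5))²)/(-28) = (-3 + 4*(-⅕)²)*(-1/28) = (-3 + 4*(1/25))*(-1/28) = (-3 + 4/25)*(-1/28) = -71/25*(-1/28) = 71/700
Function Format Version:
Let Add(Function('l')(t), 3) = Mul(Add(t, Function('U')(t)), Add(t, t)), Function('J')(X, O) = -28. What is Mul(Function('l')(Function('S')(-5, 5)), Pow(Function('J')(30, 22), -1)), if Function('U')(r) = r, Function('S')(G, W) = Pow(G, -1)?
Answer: Rational(71, 700) ≈ 0.10143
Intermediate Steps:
Function('l')(t) = Add(-3, Mul(4, Pow(t, 2))) (Function('l')(t) = Add(-3, Mul(Add(t, t), Add(t, t))) = Add(-3, Mul(Mul(2, t), Mul(2, t))) = Add(-3, Mul(4, Pow(t, 2))))
Mul(Function('l')(Function('S')(-5, 5)), Pow(Function('J')(30, 22), -1)) = Mul(Add(-3, Mul(4, Pow(Pow(-5, -1), 2))), Pow(-28, -1)) = Mul(Add(-3, Mul(4, Pow(Rational(-1, 5), 2))), Rational(-1, 28)) = Mul(Add(-3, Mul(4, Rational(1, 25))), Rational(-1, 28)) = Mul(Add(-3, Rational(4, 25)), Rational(-1, 28)) = Mul(Rational(-71, 25), Rational(-1, 28)) = Rational(71, 700)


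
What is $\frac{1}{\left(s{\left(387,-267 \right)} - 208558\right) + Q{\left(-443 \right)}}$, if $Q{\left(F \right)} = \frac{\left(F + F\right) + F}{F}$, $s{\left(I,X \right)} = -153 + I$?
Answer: $- \frac{1}{208321} \approx -4.8003 \cdot 10^{-6}$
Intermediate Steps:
$Q{\left(F \right)} = 3$ ($Q{\left(F \right)} = \frac{2 F + F}{F} = \frac{3 F}{F} = 3$)
$\frac{1}{\left(s{\left(387,-267 \right)} - 208558\right) + Q{\left(-443 \right)}} = \frac{1}{\left(\left(-153 + 387\right) - 208558\right) + 3} = \frac{1}{\left(234 - 208558\right) + 3} = \frac{1}{-208324 + 3} = \frac{1}{-208321} = - \frac{1}{208321}$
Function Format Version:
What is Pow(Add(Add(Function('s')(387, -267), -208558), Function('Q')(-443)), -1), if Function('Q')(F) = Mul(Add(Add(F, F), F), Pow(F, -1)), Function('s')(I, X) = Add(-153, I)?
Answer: Rational(-1, 208321) ≈ -4.8003e-6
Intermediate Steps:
Function('Q')(F) = 3 (Function('Q')(F) = Mul(Add(Mul(2, F), F), Pow(F, -1)) = Mul(Mul(3, F), Pow(F, -1)) = 3)
Pow(Add(Add(Function('s')(387, -267), -208558), Function('Q')(-443)), -1) = Pow(Add(Add(Add(-153, 387), -208558), 3), -1) = Pow(Add(Add(234, -208558), 3), -1) = Pow(Add(-208324, 3), -1) = Pow(-208321, -1) = Rational(-1, 208321)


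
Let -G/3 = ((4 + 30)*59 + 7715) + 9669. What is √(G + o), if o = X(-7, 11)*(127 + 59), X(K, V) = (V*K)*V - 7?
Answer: I*√217014 ≈ 465.85*I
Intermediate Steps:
X(K, V) = -7 + K*V² (X(K, V) = (K*V)*V - 7 = K*V² - 7 = -7 + K*V²)
G = -58170 (G = -3*(((4 + 30)*59 + 7715) + 9669) = -3*((34*59 + 7715) + 9669) = -3*((2006 + 7715) + 9669) = -3*(9721 + 9669) = -3*19390 = -58170)
o = -158844 (o = (-7 - 7*11²)*(127 + 59) = (-7 - 7*121)*186 = (-7 - 847)*186 = -854*186 = -158844)
√(G + o) = √(-58170 - 158844) = √(-217014) = I*√217014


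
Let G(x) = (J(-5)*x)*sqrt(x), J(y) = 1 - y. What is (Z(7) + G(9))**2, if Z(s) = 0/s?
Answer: 26244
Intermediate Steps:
Z(s) = 0
G(x) = 6*x**(3/2) (G(x) = ((1 - 1*(-5))*x)*sqrt(x) = ((1 + 5)*x)*sqrt(x) = (6*x)*sqrt(x) = 6*x**(3/2))
(Z(7) + G(9))**2 = (0 + 6*9**(3/2))**2 = (0 + 6*27)**2 = (0 + 162)**2 = 162**2 = 26244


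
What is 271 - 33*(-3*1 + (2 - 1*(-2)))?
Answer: 238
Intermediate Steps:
271 - 33*(-3*1 + (2 - 1*(-2))) = 271 - 33*(-3 + (2 + 2)) = 271 - 33*(-3 + 4) = 271 - 33*1 = 271 - 33 = 238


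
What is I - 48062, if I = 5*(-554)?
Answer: -50832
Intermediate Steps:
I = -2770
I - 48062 = -2770 - 48062 = -50832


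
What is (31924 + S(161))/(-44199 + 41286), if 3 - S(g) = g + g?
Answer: -10535/971 ≈ -10.850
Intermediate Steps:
S(g) = 3 - 2*g (S(g) = 3 - (g + g) = 3 - 2*g)
(31924 + S(161))/(-44199 + 41286) = (31924 + (3 - 2*161))/(-44199 + 41286) = (31924 + (3 - 322))/(-2913) = (31924 - 319)*(-1/2913) = 31605*(-1/2913) = -10535/971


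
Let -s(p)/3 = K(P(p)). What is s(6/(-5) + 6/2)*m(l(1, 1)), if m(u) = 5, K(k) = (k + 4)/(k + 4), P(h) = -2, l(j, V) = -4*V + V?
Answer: -15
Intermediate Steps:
l(j, V) = -3*V
K(k) = 1 (K(k) = (4 + k)/(4 + k) = 1)
s(p) = -3 (s(p) = -3*1 = -3)
s(6/(-5) + 6/2)*m(l(1, 1)) = -3*5 = -15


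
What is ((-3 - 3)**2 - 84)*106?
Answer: -5088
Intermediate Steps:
((-3 - 3)**2 - 84)*106 = ((-6)**2 - 84)*106 = (36 - 84)*106 = -48*106 = -5088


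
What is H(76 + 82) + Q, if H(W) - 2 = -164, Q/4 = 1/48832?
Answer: -1977695/12208 ≈ -162.00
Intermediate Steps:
Q = 1/12208 (Q = 4/48832 = 4*(1/48832) = 1/12208 ≈ 8.1914e-5)
H(W) = -162 (H(W) = 2 - 164 = -162)
H(76 + 82) + Q = -162 + 1/12208 = -1977695/12208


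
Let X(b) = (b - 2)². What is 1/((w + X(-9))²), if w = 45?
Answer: 1/27556 ≈ 3.6290e-5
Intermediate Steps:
X(b) = (-2 + b)²
1/((w + X(-9))²) = 1/((45 + (-2 - 9)²)²) = 1/((45 + (-11)²)²) = 1/((45 + 121)²) = 1/(166²) = 1/27556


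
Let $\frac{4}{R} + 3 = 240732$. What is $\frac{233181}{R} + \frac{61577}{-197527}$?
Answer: $\frac{11087867819762815}{790108} \approx 1.4033 \cdot 10^{10}$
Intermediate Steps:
$R = \frac{4}{240729}$ ($R = \frac{4}{-3 + 240732} = \frac{4}{240729} \approx 1.6616 \cdot 10^{-5}$)
$\frac{233181}{R} + \frac{61577}{-197527} = \frac{233181}{\frac{4}{240729}} + \frac{61577}{-197527} = 233181 \cdot \frac{240729}{4} + 61577 \left(- \frac{1}{197527}\right) = \frac{56133428949}{4} - \frac{61577}{197527} = \frac{11087867819762815}{790108}$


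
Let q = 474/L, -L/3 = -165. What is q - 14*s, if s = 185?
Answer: -427192/165 ≈ -2589.0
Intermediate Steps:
L = 495 (L = -3*(-165) = 495)
q = 158/165 (q = 474/495 = 474*(1/495) = 158/165 ≈ 0.95758)
q - 14*s = 158/165 - 14*185 = 158/165 - 2590 = -427192/165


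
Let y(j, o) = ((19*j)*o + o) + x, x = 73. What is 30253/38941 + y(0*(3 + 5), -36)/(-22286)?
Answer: 672777541/867839126 ≈ 0.77523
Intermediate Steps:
y(j, o) = 73 + o + 19*j*o (y(j, o) = ((19*j)*o + o) + 73 = (19*j*o + o) + 73 = (o + 19*j*o) + 73 = 73 + o + 19*j*o)
30253/38941 + y(0*(3 + 5), -36)/(-22286) = 30253/38941 + (73 - 36 + 19*(0*(3 + 5))*(-36))/(-22286) = 30253*(1/38941) + (73 - 36 + 19*(0*8)*(-36))*(-1/22286) = 30253/38941 + (73 - 36 + 19*0*(-36))*(-1/22286) = 30253/38941 + (73 - 36 + 0)*(-1/22286) = 30253/38941 + 37*(-1/22286) = 30253/38941 - 37/22286 = 672777541/867839126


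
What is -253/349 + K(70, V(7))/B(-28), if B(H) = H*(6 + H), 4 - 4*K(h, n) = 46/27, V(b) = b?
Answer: -8404973/11609136 ≈ -0.72400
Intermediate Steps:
K(h, n) = 31/54 (K(h, n) = 1 - 23/(2*27) = 1 - 1/4*46/27 = 1 - 23/54 = 31/54)
-253/349 + K(70, V(7))/B(-28) = -253/349 + 31/(54*((-28*(6 - 28)))) = -253*1/349 + 31/(54*((-28*(-22)))) = -253/349 + (31/54)/616 = -253/349 + (31/54)*(1/616) = -253/349 + 31/33264 = -8404973/11609136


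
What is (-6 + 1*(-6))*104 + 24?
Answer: -1224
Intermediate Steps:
(-6 + 1*(-6))*104 + 24 = (-6 - 6)*104 + 24 = -12*104 + 24 = -1248 + 24 = -1224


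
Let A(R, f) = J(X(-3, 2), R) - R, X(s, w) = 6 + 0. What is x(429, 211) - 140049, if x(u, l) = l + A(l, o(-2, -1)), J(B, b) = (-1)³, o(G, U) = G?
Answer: -140050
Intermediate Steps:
X(s, w) = 6
J(B, b) = -1
A(R, f) = -1 - R
x(u, l) = -1 (x(u, l) = l + (-1 - l) = -1)
x(429, 211) - 140049 = -1 - 140049 = -140050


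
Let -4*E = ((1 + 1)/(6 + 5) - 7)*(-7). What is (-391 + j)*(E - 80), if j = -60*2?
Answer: 2066995/44 ≈ 46977.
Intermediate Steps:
j = -120
E = -525/44 (E = -((1 + 1)/(6 + 5) - 7)*(-7)/4 = -(2/11 - 7)*(-7)/4 = -(-75)*(-7)/44 = -¼*525/11 = -525/44 ≈ -11.932)
(-391 + j)*(E - 80) = (-391 - 120)*(-525/44 - 80) = -511*(-4045/44) = 2066995/44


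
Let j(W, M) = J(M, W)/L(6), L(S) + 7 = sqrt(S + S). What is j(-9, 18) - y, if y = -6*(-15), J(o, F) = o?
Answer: -3456/37 - 36*sqrt(3)/37 ≈ -95.091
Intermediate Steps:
L(S) = -7 + sqrt(2)*sqrt(S) (L(S) = -7 + sqrt(S + S) = -7 + sqrt(2*S) = -7 + sqrt(2)*sqrt(S))
j(W, M) = M/(-7 + 2*sqrt(3)) (j(W, M) = M/(-7 + sqrt(2)*sqrt(6)) = M/(-7 + 2*sqrt(3)))
y = 90
j(-9, 18) - y = (-7/37*18 - 2/37*18*sqrt(3)) - 1*90 = (-126/37 - 36*sqrt(3)/37) - 90 = -3456/37 - 36*sqrt(3)/37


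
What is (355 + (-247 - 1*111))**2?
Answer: 9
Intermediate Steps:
(355 + (-247 - 1*111))**2 = (355 + (-247 - 111))**2 = (355 - 358)**2 = (-3)**2 = 9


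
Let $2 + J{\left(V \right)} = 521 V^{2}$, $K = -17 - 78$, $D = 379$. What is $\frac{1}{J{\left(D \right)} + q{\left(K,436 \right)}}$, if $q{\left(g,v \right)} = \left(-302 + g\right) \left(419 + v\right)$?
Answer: $\frac{1}{74497524} \approx 1.3423 \cdot 10^{-8}$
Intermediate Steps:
$K = -95$
$J{\left(V \right)} = -2 + 521 V^{2}$
$\frac{1}{J{\left(D \right)} + q{\left(K,436 \right)}} = \frac{1}{\left(-2 + 521 \cdot 379^{2}\right) - 339435} = \frac{1}{\left(-2 + 521 \cdot 143641\right) - 339435} = \frac{1}{\left(-2 + 74836961\right) - 339435} = \frac{1}{74836959 - 339435} = \frac{1}{74497524}$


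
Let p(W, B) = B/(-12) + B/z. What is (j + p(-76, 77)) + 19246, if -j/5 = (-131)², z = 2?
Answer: -798323/12 ≈ -66527.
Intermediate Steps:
j = -85805 (j = -5*(-131)² = -5*17161 = -85805)
p(W, B) = 5*B/12 (p(W, B) = B/(-12) + B/2 = B*(-1/12) + B*(½) = -B/12 + B/2 = 5*B/12)
(j + p(-76, 77)) + 19246 = (-85805 + (5/12)*77) + 19246 = (-85805 + 385/12) + 19246 = -1029275/12 + 19246 = -798323/12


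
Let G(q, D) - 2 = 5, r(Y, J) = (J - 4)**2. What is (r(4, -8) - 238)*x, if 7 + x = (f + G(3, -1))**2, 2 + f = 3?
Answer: -5358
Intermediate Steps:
r(Y, J) = (-4 + J)**2
f = 1 (f = -2 + 3 = 1)
G(q, D) = 7 (G(q, D) = 2 + 5 = 7)
x = 57 (x = -7 + (1 + 7)**2 = -7 + 8**2 = -7 + 64 = 57)
(r(4, -8) - 238)*x = ((-4 - 8)**2 - 238)*57 = ((-12)**2 - 238)*57 = (144 - 238)*57 = -94*57 = -5358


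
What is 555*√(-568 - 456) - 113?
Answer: -113 + 17760*I ≈ -113.0 + 17760.0*I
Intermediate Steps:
555*√(-568 - 456) - 113 = 555*√(-1024) - 113 = 555*(32*I) - 113 = 17760*I - 113 = -113 + 17760*I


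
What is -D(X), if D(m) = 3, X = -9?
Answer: -3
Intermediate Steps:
-D(X) = -1*3 = -3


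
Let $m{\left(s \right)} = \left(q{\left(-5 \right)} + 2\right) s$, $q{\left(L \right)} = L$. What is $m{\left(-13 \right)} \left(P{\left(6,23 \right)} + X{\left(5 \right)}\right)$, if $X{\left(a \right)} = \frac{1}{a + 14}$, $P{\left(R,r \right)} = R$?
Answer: $\frac{4485}{19} \approx 236.05$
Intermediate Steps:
$X{\left(a \right)} = \frac{1}{14 + a}$
$m{\left(s \right)} = - 3 s$ ($m{\left(s \right)} = \left(-5 + 2\right) s = - 3 s$)
$m{\left(-13 \right)} \left(P{\left(6,23 \right)} + X{\left(5 \right)}\right) = \left(-3\right) \left(-13\right) \left(6 + \frac{1}{14 + 5}\right) = 39 \left(6 + \frac{1}{19}\right) = 39 \cdot \frac{115}{19} = \frac{4485}{19}$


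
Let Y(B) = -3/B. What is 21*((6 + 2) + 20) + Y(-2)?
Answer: 1179/2 ≈ 589.50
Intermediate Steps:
21*((6 + 2) + 20) + Y(-2) = 21*((6 + 2) + 20) - 3/(-2) = 21*(8 + 20) - 3*(-1/2) = 21*28 + 3/2 = 588 + 3/2 = 1179/2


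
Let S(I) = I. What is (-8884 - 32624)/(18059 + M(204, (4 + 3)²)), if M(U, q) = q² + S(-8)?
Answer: -10377/5113 ≈ -2.0295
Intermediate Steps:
M(U, q) = -8 + q² (M(U, q) = q² - 8 = -8 + q²)
(-8884 - 32624)/(18059 + M(204, (4 + 3)²)) = (-8884 - 32624)/(18059 + (-8 + ((4 + 3)²)²)) = -41508/(18059 + (-8 + (7²)²)) = -41508/(18059 + (-8 + 49²)) = -41508/(18059 + (-8 + 2401)) = -41508/(18059 + 2393) = -41508/20452 = -41508*1/20452 = -10377/5113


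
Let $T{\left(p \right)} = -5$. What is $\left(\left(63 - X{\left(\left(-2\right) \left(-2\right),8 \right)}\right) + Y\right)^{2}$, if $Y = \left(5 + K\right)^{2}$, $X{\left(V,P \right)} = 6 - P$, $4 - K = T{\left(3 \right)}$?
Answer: $68121$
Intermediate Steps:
$K = 9$ ($K = 4 - -5 = 4 + 5 = 9$)
$Y = 196$ ($Y = \left(5 + 9\right)^{2} = 14^{2} = 196$)
$\left(\left(63 - X{\left(\left(-2\right) \left(-2\right),8 \right)}\right) + Y\right)^{2} = \left(\left(63 - \left(6 - 8\right)\right) + 196\right)^{2} = \left(\left(63 - -2\right) + 196\right)^{2} = \left(\left(63 + 2\right) + 196\right)^{2} = \left(65 + 196\right)^{2} = 261^{2} = 68121$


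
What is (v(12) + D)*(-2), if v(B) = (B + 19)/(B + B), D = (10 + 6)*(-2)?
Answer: 737/12 ≈ 61.417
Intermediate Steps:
D = -32 (D = 16*(-2) = -32)
v(B) = (19 + B)/(2*B) (v(B) = (19 + B)/((2*B)) = (19 + B)*(1/(2*B)) = (19 + B)/(2*B))
(v(12) + D)*(-2) = ((½)*(19 + 12)/12 - 32)*(-2) = ((½)*(1/12)*31 - 32)*(-2) = (31/24 - 32)*(-2) = -737/24*(-2) = 737/12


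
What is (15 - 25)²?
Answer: 100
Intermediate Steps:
(15 - 25)² = (-10)² = 100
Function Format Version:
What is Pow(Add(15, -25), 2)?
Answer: 100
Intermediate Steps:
Pow(Add(15, -25), 2) = Pow(-10, 2) = 100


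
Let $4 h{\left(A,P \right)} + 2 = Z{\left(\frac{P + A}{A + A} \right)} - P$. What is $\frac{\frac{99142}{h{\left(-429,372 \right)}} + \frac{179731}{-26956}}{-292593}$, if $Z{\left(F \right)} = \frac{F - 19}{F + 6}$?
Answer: $\frac{1244303523389}{344039540972596} \approx 0.0036167$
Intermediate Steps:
$Z{\left(F \right)} = \frac{-19 + F}{6 + F}$
$h{\left(A,P \right)} = - \frac{1}{2} - \frac{P}{4} + \frac{-19 + \frac{A + P}{2 A}}{4 \left(6 + \frac{A + P}{2 A}\right)}$ ($h{\left(A,P \right)} = - \frac{1}{2} + \frac{\frac{-19 + \frac{P + A}{A + A}}{6 + \frac{P + A}{A + A}} - P}{4} = - \frac{1}{2} + \frac{\frac{-19 + \frac{A + P}{2 A}}{6 + \frac{A + P}{2 A}} - P}{4} = - \frac{1}{2} + \frac{- P + \frac{-19 + \frac{A + P}{2 A}}{6 + \frac{A + P}{2 A}}}{4} = - \frac{1}{2} - \left(\frac{P}{4} - \frac{-19 + \frac{A + P}{2 A}}{4 \left(6 + \frac{A + P}{2 A}\right)}\right) = - \frac{1}{2} - \frac{P}{4} + \frac{-19 + \frac{A + P}{2 A}}{4 \left(6 + \frac{A + P}{2 A}\right)}$)
$\frac{\frac{99142}{h{\left(-429,372 \right)}} + \frac{179731}{-26956}}{-292593} = \frac{\frac{99142}{\frac{1}{4} \frac{1}{372 + 13 \left(-429\right)} \left(372 - -15873 - \left(2 + 372\right) \left(372 + 13 \left(-429\right)\right)\right)} + \frac{179731}{-26956}}{-292593} = \left(\frac{99142}{\frac{1}{4} \frac{1}{372 - 5577} \left(372 + 15873 - 374 \left(372 - 5577\right)\right)} + 179731 \left(- \frac{1}{26956}\right)\right) \left(- \frac{1}{292593}\right) = \left(\frac{99142}{\frac{1}{4} \frac{1}{-5205} \left(372 + 15873 - 374 \left(-5205\right)\right)} - \frac{179731}{26956}\right) \left(- \frac{1}{292593}\right) = \left(\frac{99142}{\frac{1}{4} \left(- \frac{1}{5205}\right) \left(372 + 15873 + 1946670\right)} - \frac{179731}{26956}\right) \left(- \frac{1}{292593}\right) = \left(\frac{99142}{\frac{1}{4} \left(- \frac{1}{5205}\right) 1962915} - \frac{179731}{26956}\right) \left(- \frac{1}{292593}\right) = \left(\frac{99142}{- \frac{130861}{1388}} - \frac{179731}{26956}\right) \left(- \frac{1}{292593}\right) = \left(99142 \left(- \frac{1388}{130861}\right) - \frac{179731}{26956}\right) \left(- \frac{1}{292593}\right) = \left(- \frac{137609096}{130861} - \frac{179731}{26956}\right) \left(- \frac{1}{292593}\right) = \left(- \frac{3732910570167}{3527489116}\right) \left(- \frac{1}{292593}\right) = \frac{1244303523389}{344039540972596}$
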